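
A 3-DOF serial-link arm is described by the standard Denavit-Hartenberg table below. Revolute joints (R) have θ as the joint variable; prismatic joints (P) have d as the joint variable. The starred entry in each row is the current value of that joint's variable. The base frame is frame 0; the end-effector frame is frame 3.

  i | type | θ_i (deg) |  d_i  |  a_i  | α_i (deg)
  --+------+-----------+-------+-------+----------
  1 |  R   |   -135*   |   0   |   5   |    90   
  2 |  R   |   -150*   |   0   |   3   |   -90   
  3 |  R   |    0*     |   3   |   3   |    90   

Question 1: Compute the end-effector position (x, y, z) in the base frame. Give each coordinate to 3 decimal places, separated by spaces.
after link 1: o_1 = (-3.5355, -3.5355, 0.0000)
after link 2: o_2 = (-1.6984, -1.6984, -1.5000)
after link 3: o_3 = (-0.9220, -0.9220, -5.5981)

-0.922 -0.922 -5.598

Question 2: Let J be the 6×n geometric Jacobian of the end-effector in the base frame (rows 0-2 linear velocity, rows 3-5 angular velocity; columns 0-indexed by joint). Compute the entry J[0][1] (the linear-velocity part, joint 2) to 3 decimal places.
axis z_1 = (-0.7071,0.7071,0.0000); lever o_n−o_1 = (2.6136,2.6136,-5.5981)
cross product → J_v[:, 1] = (-3.9584,-3.9584,-3.6962)
J_ω[:, 1] = z_1
entry J[0][1] = -3.9584

-3.958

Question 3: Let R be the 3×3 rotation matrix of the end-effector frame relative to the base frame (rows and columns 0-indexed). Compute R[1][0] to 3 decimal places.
0.612

End-effector x-axis (col 0 of R) = (0.6124,0.6124,-0.5000)
R[1][0] = 0.6124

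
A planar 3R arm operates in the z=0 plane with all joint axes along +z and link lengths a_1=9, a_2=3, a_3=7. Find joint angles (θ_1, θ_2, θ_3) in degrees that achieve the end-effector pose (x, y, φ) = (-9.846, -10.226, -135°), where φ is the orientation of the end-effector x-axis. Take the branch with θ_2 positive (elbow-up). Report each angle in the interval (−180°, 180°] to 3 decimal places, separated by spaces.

-149.999 135.006 -120.007

wrist centre = target − a_3·(cos φ, sin φ) = (-4.8963, -5.2763)
cos θ_2 = (51.8121−9²−3²)/(2·9·3) = -0.7072; θ_2 = 135.0062° (elbow-up)
β = atan2(-5.2763,-4.8963) = -132.8607°; ψ = atan2(2.1211,6.8785) = 17.1381°
θ_1 = β − ψ = -149.9987°
θ_3 = φ − θ_1 − θ_2 = -120.0074° (wrapped to (-180°,180°])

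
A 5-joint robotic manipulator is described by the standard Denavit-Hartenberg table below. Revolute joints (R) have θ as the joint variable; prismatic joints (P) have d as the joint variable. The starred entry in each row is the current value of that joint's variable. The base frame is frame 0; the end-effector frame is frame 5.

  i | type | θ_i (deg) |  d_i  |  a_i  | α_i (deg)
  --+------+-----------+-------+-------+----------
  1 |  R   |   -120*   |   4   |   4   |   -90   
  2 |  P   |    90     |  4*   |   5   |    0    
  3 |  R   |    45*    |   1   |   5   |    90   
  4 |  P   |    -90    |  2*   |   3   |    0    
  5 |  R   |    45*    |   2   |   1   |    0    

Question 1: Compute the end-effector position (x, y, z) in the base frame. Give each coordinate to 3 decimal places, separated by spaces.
after link 1: o_1 = (-2.0000, -3.4641, 4.0000)
after link 2: o_2 = (1.4641, -5.4641, -1.0000)
after link 3: o_3 = (4.0979, -2.9022, -4.5355)
after link 4: o_4 = (0.7927, -2.6270, -5.9497)
after link 5: o_5 = (-0.2768, -3.0652, -7.8640)

-0.277 -3.065 -7.864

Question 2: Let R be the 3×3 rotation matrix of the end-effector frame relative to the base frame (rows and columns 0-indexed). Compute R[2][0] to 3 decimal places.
-0.500

End-effector x-axis (col 0 of R) = (-0.3624,0.7866,-0.5000)
R[2][0] = -0.5000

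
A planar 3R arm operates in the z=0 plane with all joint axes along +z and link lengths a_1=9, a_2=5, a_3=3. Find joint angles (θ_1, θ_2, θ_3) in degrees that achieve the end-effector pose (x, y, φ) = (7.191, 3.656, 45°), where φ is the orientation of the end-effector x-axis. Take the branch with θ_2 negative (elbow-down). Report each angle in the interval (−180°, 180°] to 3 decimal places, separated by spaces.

wrist centre = target − a_3·(cos φ, sin φ) = (5.0697, 1.5347)
cos θ_2 = (28.0569−9²−5²)/(2·9·5) = -0.8660; θ_2 = -150.0010° (elbow-down)
β = atan2(1.5347,5.0697) = 16.8420°; ψ = atan2(-2.4999,4.6698) = -28.1617°
θ_1 = β − ψ = 45.0037°
θ_3 = φ − θ_1 − θ_2 = 149.9974° (wrapped to (-180°,180°])

45.004 -150.001 149.997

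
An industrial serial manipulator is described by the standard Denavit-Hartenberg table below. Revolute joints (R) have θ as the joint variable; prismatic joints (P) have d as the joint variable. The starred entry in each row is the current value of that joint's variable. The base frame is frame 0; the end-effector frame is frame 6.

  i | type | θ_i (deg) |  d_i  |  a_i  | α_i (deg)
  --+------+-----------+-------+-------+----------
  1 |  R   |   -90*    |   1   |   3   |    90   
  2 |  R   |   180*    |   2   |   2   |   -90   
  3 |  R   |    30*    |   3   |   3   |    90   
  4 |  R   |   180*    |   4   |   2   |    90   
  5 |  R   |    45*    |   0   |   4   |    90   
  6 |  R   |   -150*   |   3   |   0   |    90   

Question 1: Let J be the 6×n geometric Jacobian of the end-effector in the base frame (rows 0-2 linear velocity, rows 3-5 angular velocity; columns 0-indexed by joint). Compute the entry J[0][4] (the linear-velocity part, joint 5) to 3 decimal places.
-3.933

axis z_4 = (-0.0000,0.0000,-1.0000); lever o_n−o_4 = (-3.0872,-3.9331,-0.0000)
cross product → J_v[:, 4] = (-3.9331,3.0872,0.0000)
J_ω[:, 4] = z_4
entry J[0][4] = -3.9331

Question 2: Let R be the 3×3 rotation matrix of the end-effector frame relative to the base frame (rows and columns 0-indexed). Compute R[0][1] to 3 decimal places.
End-effector y-axis (col 1 of R) = (0.2588,-0.9659,-0.0000)
R[0][1] = 0.2588

0.259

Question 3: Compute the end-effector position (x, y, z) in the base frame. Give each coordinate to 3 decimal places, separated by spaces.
-8.051 -2.067 -2.000

after link 1: o_1 = (0.0000, -3.0000, 1.0000)
after link 2: o_2 = (-2.0000, -1.0000, 1.0000)
after link 3: o_3 = (-0.5000, 1.5981, -2.0000)
after link 4: o_4 = (-4.9641, 1.8660, -2.0000)
after link 5: o_5 = (-8.8278, 0.8307, -2.0000)
after link 6: o_6 = (-8.0513, -2.0670, -2.0000)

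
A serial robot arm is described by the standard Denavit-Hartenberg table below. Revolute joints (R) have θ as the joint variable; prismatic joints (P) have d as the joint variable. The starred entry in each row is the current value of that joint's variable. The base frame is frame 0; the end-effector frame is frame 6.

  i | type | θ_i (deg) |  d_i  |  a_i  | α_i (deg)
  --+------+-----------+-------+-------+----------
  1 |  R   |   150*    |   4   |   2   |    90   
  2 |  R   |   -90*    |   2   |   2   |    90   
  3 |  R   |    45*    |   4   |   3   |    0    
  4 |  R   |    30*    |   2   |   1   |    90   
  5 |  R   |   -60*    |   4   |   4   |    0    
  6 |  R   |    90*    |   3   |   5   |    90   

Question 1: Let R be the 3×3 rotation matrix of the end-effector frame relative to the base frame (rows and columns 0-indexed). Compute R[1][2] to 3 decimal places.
End-effector z-axis (col 2 of R) = (-0.5085,0.8513,-0.1294)
R[1][2] = 0.8513

0.851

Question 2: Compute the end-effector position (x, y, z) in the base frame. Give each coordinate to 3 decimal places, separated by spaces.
7.324 6.614 -8.780

after link 1: o_1 = (-1.7321, 1.0000, 4.0000)
after link 2: o_2 = (-0.7321, 2.7321, 2.0000)
after link 3: o_3 = (3.7927, 2.5692, -0.1213)
after link 4: o_4 = (6.0077, 2.4057, -0.3801)
after link 5: o_5 = (3.4560, 4.9142, -4.7615)
after link 6: o_6 = (7.3241, 6.6140, -8.7800)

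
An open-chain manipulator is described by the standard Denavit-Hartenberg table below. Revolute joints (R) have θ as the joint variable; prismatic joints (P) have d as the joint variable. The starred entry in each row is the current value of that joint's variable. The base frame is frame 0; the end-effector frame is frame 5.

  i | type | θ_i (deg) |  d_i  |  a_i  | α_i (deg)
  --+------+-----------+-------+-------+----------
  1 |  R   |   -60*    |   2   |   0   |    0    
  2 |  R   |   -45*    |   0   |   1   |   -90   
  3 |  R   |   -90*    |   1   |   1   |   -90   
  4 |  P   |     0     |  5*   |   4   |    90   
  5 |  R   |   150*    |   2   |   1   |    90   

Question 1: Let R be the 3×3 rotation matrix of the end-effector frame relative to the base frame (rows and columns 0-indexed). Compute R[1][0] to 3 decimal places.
-0.483

End-effector x-axis (col 0 of R) = (-0.1294,-0.4830,-0.8660)
R[1][0] = -0.4830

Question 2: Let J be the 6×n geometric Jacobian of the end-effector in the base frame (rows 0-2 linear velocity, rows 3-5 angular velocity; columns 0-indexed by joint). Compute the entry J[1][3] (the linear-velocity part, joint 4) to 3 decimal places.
-0.966

prismatic axis z_3 = (-0.2588,-0.9659,-0.0000)
J_v[:, 3] = z_3; J_ω[:, 3] = (0,0,0)
entry J[1][3] = -0.9659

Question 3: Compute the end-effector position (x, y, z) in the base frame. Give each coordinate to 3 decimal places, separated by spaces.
after link 1: o_1 = (0.0000, 0.0000, 2.0000)
after link 2: o_2 = (-0.2588, -0.9659, 2.0000)
after link 3: o_3 = (0.7071, -1.2247, 3.0000)
after link 4: o_4 = (-0.5870, -6.0544, 7.0000)
after link 5: o_5 = (1.2155, -7.0550, 6.1340)

1.215 -7.055 6.134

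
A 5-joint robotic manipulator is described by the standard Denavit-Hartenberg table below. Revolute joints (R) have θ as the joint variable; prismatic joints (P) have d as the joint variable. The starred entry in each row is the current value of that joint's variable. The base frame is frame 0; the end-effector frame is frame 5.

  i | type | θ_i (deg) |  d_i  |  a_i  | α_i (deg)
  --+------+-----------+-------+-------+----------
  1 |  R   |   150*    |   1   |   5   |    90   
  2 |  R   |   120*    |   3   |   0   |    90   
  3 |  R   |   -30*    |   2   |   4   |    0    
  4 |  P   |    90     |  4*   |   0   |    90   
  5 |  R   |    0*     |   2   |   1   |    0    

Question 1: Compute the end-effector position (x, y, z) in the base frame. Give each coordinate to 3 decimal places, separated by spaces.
after link 1: o_1 = (-4.3301, 2.5000, 1.0000)
after link 2: o_2 = (-2.8301, 5.0981, 1.0000)
after link 3: o_3 = (-3.8301, 3.3660, 5.0000)
after link 4: o_4 = (-6.8301, 5.0981, 7.0000)
after link 5: o_5 = (-5.9306, 4.4240, 8.9330)

-5.931 4.424 8.933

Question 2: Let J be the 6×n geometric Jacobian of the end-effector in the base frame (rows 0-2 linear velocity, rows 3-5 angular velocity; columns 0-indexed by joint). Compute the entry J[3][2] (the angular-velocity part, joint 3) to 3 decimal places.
-0.750

axis z_2 = (-0.7500,0.4330,0.5000); lever o_n−o_2 = (-3.1005,-0.6740,7.9330)
cross product → J_v[:, 2] = (3.7721,4.3995,1.8481)
J_ω[:, 2] = z_2
entry J[3][2] = -0.7500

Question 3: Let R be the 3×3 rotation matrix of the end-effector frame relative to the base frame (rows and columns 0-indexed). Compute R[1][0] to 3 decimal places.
0.625

End-effector x-axis (col 0 of R) = (0.6495,0.6250,0.4330)
R[1][0] = 0.6250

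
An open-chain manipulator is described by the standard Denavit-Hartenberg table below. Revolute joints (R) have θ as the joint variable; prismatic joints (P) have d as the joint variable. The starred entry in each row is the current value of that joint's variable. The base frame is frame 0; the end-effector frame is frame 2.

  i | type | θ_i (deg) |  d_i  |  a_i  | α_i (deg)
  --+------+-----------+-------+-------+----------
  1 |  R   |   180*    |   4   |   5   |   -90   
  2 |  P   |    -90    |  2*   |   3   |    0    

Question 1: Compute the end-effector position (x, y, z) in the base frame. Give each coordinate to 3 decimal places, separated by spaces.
after link 1: o_1 = (-5.0000, 0.0000, 4.0000)
after link 2: o_2 = (-5.0000, -2.0000, 7.0000)

-5.000 -2.000 7.000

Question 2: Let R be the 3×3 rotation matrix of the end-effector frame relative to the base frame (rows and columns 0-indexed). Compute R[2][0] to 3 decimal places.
1.000

End-effector x-axis (col 0 of R) = (-0.0000,0.0000,1.0000)
R[2][0] = 1.0000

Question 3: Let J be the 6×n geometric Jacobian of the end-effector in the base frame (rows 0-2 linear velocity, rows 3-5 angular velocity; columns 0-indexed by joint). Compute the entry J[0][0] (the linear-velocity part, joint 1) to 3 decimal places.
2.000

axis z_0 = ẑ; lever o_n−o_0 = (-5.0000,-2.0000,7.0000)
cross product → J_v[:, 0] = (2.0000,-5.0000,0.0000)
J_ω[:, 0] = z_0
entry J[0][0] = 2.0000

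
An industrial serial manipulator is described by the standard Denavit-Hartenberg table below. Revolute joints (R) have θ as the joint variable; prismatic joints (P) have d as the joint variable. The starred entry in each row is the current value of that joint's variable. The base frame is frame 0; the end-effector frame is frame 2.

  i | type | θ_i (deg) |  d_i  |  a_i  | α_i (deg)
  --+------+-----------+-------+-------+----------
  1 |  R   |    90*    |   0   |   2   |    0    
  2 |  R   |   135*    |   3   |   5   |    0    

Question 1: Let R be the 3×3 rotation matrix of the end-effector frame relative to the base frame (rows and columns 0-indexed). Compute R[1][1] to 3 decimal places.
End-effector y-axis (col 1 of R) = (0.7071,-0.7071,0.0000)
R[1][1] = -0.7071

-0.707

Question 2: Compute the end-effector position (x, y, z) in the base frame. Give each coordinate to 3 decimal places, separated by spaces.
-3.536 -1.536 3.000

after link 1: o_1 = (0.0000, 2.0000, 0.0000)
after link 2: o_2 = (-3.5355, -1.5355, 3.0000)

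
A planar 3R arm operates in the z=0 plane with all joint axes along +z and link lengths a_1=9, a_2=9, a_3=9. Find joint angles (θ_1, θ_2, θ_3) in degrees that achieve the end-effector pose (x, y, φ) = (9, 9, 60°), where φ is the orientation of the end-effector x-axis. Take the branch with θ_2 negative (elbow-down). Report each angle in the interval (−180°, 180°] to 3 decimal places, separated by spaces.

90.000 -150.000 120.000

wrist centre = target − a_3·(cos φ, sin φ) = (4.5000, 1.2058)
cos θ_2 = (21.7039−9²−9²)/(2·9·9) = -0.8660; θ_2 = -150.0000° (elbow-down)
β = atan2(1.2058,4.5000) = 15.0000°; ψ = atan2(-4.5000,1.2058) = -75.0000°
θ_1 = β − ψ = 90.0000°
θ_3 = φ − θ_1 − θ_2 = 120.0000° (wrapped to (-180°,180°])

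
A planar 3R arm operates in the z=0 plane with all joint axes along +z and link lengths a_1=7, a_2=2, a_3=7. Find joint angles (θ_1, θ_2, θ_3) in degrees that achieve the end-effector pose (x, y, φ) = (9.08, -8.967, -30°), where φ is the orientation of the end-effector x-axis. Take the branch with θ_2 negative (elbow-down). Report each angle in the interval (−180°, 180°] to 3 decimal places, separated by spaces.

wrist centre = target − a_3·(cos φ, sin φ) = (3.0178, -5.4670)
cos θ_2 = (38.9953−7²−2²)/(2·7·2) = -0.5002; θ_2 = -120.0110° (elbow-down)
β = atan2(-5.4670,3.0178) = -61.1010°; ψ = atan2(-1.7319,5.9997) = -16.1013°
θ_1 = β − ψ = -44.9997°
θ_3 = φ − θ_1 − θ_2 = 135.0107° (wrapped to (-180°,180°])

-45.000 -120.011 135.011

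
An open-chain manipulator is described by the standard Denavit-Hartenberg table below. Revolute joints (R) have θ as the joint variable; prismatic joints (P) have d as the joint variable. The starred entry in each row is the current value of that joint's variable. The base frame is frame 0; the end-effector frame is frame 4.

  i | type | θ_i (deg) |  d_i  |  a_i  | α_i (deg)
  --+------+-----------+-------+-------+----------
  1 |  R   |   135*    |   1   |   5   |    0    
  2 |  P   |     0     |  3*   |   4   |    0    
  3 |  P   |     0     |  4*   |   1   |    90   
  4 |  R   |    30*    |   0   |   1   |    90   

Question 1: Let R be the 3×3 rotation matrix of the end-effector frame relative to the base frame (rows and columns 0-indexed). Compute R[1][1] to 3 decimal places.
0.707

End-effector y-axis (col 1 of R) = (0.7071,0.7071,0.0000)
R[1][1] = 0.7071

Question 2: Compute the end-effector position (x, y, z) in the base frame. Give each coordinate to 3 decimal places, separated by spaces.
after link 1: o_1 = (-3.5355, 3.5355, 1.0000)
after link 2: o_2 = (-6.3640, 6.3640, 4.0000)
after link 3: o_3 = (-7.0711, 7.0711, 8.0000)
after link 4: o_4 = (-7.6834, 7.6834, 8.5000)

-7.683 7.683 8.500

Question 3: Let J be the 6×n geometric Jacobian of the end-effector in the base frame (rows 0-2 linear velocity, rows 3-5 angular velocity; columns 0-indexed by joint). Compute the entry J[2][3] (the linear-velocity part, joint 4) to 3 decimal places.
axis z_3 = (0.7071,0.7071,0.0000); lever o_n−o_3 = (-0.6124,0.6124,0.5000)
cross product → J_v[:, 3] = (0.3536,-0.3536,0.8660)
J_ω[:, 3] = z_3
entry J[2][3] = 0.8660

0.866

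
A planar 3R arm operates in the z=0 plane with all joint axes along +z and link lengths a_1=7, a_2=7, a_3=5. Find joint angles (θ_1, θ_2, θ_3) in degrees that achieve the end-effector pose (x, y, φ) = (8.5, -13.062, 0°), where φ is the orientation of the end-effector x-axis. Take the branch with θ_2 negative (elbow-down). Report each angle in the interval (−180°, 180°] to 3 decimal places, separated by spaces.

-59.997 -30.005 90.003

wrist centre = target − a_3·(cos φ, sin φ) = (3.5000, -13.0620)
cos θ_2 = (182.8658−7²−7²)/(2·7·7) = 0.8660; θ_2 = -30.0054° (elbow-down)
β = atan2(-13.0620,3.5000) = -74.9998°; ψ = atan2(-3.5006,13.0618) = -15.0027°
θ_1 = β − ψ = -59.9971°
θ_3 = φ − θ_1 − θ_2 = 90.0025° (wrapped to (-180°,180°])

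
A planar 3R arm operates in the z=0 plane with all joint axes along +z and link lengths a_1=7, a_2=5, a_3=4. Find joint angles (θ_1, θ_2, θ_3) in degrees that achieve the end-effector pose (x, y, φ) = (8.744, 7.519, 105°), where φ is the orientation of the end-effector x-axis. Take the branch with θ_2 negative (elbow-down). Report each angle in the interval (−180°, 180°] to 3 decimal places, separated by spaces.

wrist centre = target − a_3·(cos φ, sin φ) = (9.7793, 3.6553)
cos θ_2 = (108.9954−7²−5²)/(2·7·5) = 0.4999; θ_2 = -60.0043° (elbow-down)
β = atan2(3.6553,9.7793) = 20.4947°; ψ = atan2(-4.3303,9.4997) = -24.5053°
θ_1 = β − ψ = 45.0000°
θ_3 = φ − θ_1 − θ_2 = 120.0043° (wrapped to (-180°,180°])

45.000 -60.004 120.004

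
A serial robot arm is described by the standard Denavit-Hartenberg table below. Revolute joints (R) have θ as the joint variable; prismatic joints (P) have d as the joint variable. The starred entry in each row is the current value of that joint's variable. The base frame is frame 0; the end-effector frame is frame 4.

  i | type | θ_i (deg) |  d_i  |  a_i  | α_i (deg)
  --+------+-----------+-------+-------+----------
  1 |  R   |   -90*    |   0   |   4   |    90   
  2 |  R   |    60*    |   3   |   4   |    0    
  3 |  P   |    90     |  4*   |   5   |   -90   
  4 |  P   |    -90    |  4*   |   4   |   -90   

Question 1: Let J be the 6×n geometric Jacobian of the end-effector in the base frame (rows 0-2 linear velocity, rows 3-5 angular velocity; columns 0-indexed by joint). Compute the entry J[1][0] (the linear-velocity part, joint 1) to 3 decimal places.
-11.000

axis z_0 = ẑ; lever o_n−o_0 = (-11.0000,0.3301,2.5000)
cross product → J_v[:, 0] = (-0.3301,-11.0000,0.0000)
J_ω[:, 0] = z_0
entry J[1][0] = -11.0000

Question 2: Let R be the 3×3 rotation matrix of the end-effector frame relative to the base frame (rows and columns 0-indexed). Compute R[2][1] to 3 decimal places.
End-effector y-axis (col 1 of R) = (0.0000,-0.5000,0.8660)
R[2][1] = 0.8660

0.866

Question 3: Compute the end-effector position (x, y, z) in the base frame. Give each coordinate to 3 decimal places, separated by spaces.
-11.000 0.330 2.500

after link 1: o_1 = (0.0000, -4.0000, 0.0000)
after link 2: o_2 = (-3.0000, -6.0000, 3.4641)
after link 3: o_3 = (-7.0000, -1.6699, 5.9641)
after link 4: o_4 = (-11.0000, 0.3301, 2.5000)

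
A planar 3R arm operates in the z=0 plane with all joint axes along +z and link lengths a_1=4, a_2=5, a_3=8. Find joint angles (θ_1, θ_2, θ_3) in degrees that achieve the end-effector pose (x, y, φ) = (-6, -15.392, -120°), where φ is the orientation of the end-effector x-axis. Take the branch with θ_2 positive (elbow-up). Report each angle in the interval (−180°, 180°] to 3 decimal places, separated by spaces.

-120.009 30.015 -30.006

wrist centre = target − a_3·(cos φ, sin φ) = (-2.0000, -8.4638)
cos θ_2 = (75.6359−4²−5²)/(2·4·5) = 0.8659; θ_2 = 30.0148° (elbow-up)
β = atan2(-8.4638,-2.0000) = -103.2951°; ψ = atan2(2.5011,8.3295) = 16.7136°
θ_1 = β − ψ = -120.0087°
θ_3 = φ − θ_1 − θ_2 = -30.0060° (wrapped to (-180°,180°])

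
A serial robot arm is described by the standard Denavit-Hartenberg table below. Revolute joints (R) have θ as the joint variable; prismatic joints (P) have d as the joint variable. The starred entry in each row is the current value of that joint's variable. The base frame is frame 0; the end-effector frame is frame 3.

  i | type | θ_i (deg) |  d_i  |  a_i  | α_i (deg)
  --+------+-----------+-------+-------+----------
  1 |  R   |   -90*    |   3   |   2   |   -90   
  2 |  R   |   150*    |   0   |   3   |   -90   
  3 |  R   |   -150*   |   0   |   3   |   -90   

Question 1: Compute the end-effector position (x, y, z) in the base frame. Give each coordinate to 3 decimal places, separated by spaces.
1.500 -1.652 2.799

after link 1: o_1 = (0.0000, -2.0000, 3.0000)
after link 2: o_2 = (0.0000, 0.5981, 1.5000)
after link 3: o_3 = (1.5000, -1.6519, 2.7990)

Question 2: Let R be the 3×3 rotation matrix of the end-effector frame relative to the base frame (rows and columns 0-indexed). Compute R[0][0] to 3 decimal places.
End-effector x-axis (col 0 of R) = (0.5000,-0.7500,0.4330)
R[0][0] = 0.5000

0.500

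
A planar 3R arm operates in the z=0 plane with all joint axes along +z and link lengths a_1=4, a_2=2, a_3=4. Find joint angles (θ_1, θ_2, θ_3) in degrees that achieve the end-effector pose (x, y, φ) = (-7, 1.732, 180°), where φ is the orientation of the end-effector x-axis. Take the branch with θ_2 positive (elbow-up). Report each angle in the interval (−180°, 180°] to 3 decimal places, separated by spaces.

wrist centre = target − a_3·(cos φ, sin φ) = (-3.0000, 1.7320)
cos θ_2 = (11.9998−4²−2²)/(2·4·2) = -0.5000; θ_2 = 120.0007° (elbow-up)
β = atan2(1.7320,-3.0000) = 150.0007°; ψ = atan2(1.7320,3.0000) = 30.0000°
θ_1 = β − ψ = 120.0007°
θ_3 = φ − θ_1 − θ_2 = -60.0015° (wrapped to (-180°,180°])

120.001 120.001 -60.001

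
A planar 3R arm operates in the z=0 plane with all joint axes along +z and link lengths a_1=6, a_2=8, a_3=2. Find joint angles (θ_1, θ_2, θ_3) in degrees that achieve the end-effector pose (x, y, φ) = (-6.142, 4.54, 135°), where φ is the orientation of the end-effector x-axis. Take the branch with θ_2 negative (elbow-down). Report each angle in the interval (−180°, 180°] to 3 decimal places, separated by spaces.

wrist centre = target − a_3·(cos φ, sin φ) = (-4.7278, 3.1258)
cos θ_2 = (32.1225−6²−8²)/(2·6·8) = -0.7071; θ_2 = -134.9960° (elbow-down)
β = atan2(3.1258,-4.7278) = 146.5292°; ψ = atan2(-5.6573,0.3435) = -86.5249°
θ_1 = β − ψ = 233.0542°
θ_3 = φ − θ_1 − θ_2 = 36.9418° (wrapped to (-180°,180°])

-126.946 -134.996 36.942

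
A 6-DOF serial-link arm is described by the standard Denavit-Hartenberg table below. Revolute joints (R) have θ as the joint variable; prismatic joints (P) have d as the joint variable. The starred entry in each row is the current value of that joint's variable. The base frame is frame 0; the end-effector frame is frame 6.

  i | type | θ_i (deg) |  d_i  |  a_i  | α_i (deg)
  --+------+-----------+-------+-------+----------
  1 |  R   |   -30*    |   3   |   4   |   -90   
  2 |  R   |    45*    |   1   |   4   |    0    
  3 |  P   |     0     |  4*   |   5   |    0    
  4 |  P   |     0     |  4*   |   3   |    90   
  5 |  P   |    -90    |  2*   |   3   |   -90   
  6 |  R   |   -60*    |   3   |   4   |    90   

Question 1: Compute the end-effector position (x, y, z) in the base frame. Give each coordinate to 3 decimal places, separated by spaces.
17.996 -5.771 -3.743

after link 1: o_1 = (3.4641, -2.0000, 3.0000)
after link 2: o_2 = (6.4136, -2.5482, 0.1716)
after link 3: o_3 = (11.4755, -0.8519, -3.3640)
after link 4: o_4 = (15.3126, 1.5516, -5.4853)
after link 5: o_5 = (15.0373, -1.7536, -4.0711)
after link 6: o_6 = (17.9958, -5.7711, -3.7429)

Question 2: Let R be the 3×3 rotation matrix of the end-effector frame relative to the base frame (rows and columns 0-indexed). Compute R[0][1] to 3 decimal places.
0.612

End-effector y-axis (col 1 of R) = (0.6124,-0.3536,-0.7071)
R[0][1] = 0.6124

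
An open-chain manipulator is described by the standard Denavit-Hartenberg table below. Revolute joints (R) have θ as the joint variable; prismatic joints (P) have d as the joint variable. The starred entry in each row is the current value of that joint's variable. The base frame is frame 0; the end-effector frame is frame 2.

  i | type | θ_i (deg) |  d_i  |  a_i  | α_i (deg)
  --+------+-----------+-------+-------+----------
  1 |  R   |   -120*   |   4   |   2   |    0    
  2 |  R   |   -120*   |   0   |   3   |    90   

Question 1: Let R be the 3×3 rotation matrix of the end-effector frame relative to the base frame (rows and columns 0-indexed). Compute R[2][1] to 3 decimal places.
1.000

End-effector y-axis (col 1 of R) = (-0.0000,-0.0000,1.0000)
R[2][1] = 1.0000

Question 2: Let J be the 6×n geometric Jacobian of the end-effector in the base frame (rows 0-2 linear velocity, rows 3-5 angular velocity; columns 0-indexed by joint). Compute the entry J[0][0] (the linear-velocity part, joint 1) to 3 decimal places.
axis z_0 = ẑ; lever o_n−o_0 = (-2.5000,0.8660,4.0000)
cross product → J_v[:, 0] = (-0.8660,-2.5000,0.0000)
J_ω[:, 0] = z_0
entry J[0][0] = -0.8660

-0.866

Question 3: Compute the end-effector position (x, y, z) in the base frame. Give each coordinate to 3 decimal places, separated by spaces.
after link 1: o_1 = (-1.0000, -1.7321, 4.0000)
after link 2: o_2 = (-2.5000, 0.8660, 4.0000)

-2.500 0.866 4.000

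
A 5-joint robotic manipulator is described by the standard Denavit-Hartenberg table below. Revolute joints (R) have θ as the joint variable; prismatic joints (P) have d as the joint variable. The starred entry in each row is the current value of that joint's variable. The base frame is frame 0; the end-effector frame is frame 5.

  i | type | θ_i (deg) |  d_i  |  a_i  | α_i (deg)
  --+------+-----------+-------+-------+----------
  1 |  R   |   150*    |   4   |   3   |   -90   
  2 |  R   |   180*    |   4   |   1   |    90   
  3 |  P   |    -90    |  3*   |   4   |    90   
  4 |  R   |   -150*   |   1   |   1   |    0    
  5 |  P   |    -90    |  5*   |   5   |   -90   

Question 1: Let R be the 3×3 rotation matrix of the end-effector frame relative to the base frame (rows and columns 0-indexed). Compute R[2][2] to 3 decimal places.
End-effector z-axis (col 2 of R) = (-0.4330,-0.7500,0.5000)
R[2][2] = 0.5000

0.500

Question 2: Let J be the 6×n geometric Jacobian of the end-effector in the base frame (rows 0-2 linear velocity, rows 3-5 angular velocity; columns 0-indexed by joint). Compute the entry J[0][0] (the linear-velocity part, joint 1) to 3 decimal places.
axis z_0 = ẑ; lever o_n−o_0 = (-8.6112,1.0849,-2.8301)
cross product → J_v[:, 0] = (-1.0849,-8.6112,0.0000)
J_ω[:, 0] = z_0
entry J[0][0] = -1.0849

-1.085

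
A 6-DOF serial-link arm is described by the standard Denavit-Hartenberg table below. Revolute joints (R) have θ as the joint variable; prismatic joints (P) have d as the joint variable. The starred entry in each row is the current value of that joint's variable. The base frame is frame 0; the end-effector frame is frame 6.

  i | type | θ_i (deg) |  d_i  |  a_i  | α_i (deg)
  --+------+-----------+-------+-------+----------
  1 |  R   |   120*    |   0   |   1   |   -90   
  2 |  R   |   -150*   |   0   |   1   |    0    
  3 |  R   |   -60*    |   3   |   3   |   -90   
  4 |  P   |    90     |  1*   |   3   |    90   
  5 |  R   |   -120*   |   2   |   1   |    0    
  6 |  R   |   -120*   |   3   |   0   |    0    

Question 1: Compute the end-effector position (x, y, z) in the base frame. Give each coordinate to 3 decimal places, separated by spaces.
2.998 -6.192 -3.384

after link 1: o_1 = (-0.5000, 0.8660, 0.0000)
after link 2: o_2 = (-0.0670, 0.1160, 0.5000)
after link 3: o_3 = (-1.3660, -3.6340, -1.0000)
after link 4: o_4 = (1.4821, -2.5670, -0.1340)
after link 5: o_5 = (1.6986, -3.9420, -1.8840)
after link 6: o_6 = (2.9976, -6.1920, -3.3840)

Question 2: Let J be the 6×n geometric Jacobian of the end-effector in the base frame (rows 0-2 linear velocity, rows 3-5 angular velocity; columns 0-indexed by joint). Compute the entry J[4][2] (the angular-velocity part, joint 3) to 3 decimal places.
axis z_2 = (-0.8660,-0.5000,0.0000); lever o_n−o_2 = (3.0646,-6.3080,-3.8840)
cross product → J_v[:, 2] = (1.9420,-3.3636,6.9952)
J_ω[:, 2] = z_2
entry J[4][2] = -0.5000

-0.500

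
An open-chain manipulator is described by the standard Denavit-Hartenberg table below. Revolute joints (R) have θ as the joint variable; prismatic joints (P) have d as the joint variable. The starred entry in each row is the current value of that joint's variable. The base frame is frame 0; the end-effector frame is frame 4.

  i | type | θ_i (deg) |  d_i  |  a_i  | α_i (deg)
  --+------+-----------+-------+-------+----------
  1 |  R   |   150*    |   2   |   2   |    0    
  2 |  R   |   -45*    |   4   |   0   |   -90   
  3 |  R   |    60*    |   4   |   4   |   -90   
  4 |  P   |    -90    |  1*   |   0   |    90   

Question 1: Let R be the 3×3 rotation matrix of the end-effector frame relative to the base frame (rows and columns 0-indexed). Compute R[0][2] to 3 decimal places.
0.129

End-effector z-axis (col 2 of R) = (0.1294,-0.4830,0.8660)
R[0][2] = 0.1294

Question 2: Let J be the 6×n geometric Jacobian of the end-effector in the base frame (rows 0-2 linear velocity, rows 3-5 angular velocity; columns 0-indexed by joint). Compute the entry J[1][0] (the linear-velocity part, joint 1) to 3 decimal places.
axis z_0 = ẑ; lever o_n−o_0 = (-5.8892,1.0601,2.0359)
cross product → J_v[:, 0] = (-1.0601,-5.8892,0.0000)
J_ω[:, 0] = z_0
entry J[1][0] = -5.8892

-5.889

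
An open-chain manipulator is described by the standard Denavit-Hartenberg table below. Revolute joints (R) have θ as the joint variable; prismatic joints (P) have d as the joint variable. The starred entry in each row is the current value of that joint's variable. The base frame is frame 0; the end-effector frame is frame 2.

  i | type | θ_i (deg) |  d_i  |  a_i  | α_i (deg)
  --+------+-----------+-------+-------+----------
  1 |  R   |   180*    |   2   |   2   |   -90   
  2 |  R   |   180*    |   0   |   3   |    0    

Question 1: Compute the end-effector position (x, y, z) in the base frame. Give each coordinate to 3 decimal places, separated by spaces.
after link 1: o_1 = (-2.0000, 0.0000, 2.0000)
after link 2: o_2 = (1.0000, -0.0000, 2.0000)

1.000 -0.000 2.000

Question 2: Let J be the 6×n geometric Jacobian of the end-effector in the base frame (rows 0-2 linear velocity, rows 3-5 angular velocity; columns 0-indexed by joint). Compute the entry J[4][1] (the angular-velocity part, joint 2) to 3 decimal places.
axis z_1 = (-0.0000,-1.0000,0.0000); lever o_n−o_1 = (3.0000,-0.0000,-0.0000)
cross product → J_v[:, 1] = (0.0000,0.0000,3.0000)
J_ω[:, 1] = z_1
entry J[4][1] = -1.0000

-1.000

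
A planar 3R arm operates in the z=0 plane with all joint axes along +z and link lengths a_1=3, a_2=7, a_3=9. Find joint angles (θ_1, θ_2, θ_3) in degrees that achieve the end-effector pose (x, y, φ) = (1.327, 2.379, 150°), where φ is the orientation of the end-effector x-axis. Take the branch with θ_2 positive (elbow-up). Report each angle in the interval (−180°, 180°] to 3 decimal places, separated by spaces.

wrist centre = target − a_3·(cos φ, sin φ) = (9.1212, -2.1210)
cos θ_2 = (87.6955−3²−7²)/(2·3·7) = 0.7070; θ_2 = 45.0058° (elbow-up)
β = atan2(-2.1210,9.1212) = -13.0906°; ψ = atan2(4.9503,7.9492) = 31.9119°
θ_1 = β − ψ = -45.0025°
θ_3 = φ − θ_1 − θ_2 = 149.9966° (wrapped to (-180°,180°])

-45.002 45.006 149.997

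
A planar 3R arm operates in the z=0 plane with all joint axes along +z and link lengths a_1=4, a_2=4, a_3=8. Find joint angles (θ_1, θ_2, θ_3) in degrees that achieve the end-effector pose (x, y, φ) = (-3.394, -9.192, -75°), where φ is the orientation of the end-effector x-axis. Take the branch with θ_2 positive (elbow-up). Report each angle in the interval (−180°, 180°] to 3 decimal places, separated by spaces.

wrist centre = target − a_3·(cos φ, sin φ) = (-5.4646, -1.4646)
cos θ_2 = (32.0064−4²−4²)/(2·4·4) = 0.0002; θ_2 = 89.9886° (elbow-up)
β = atan2(-1.4646,-5.4646) = -164.9964°; ψ = atan2(4.0000,4.0008) = 44.9943°
θ_1 = β − ψ = -209.9907°
θ_3 = φ − θ_1 − θ_2 = 45.0021° (wrapped to (-180°,180°])

150.009 89.989 45.002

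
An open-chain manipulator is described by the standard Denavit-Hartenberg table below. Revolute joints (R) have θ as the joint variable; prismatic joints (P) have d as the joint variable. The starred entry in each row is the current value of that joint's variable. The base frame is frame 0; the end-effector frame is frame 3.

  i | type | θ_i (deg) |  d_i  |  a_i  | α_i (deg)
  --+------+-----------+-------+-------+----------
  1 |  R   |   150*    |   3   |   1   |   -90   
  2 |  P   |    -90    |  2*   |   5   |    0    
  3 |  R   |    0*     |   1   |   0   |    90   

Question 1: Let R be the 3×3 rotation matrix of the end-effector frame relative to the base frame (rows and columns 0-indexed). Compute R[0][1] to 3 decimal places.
-0.500

End-effector y-axis (col 1 of R) = (-0.5000,-0.8660,0.0000)
R[0][1] = -0.5000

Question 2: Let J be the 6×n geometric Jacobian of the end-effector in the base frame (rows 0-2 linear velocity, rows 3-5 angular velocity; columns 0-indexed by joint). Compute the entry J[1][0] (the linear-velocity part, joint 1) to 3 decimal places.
axis z_0 = ẑ; lever o_n−o_0 = (-2.3660,-2.0981,8.0000)
cross product → J_v[:, 0] = (2.0981,-2.3660,0.0000)
J_ω[:, 0] = z_0
entry J[1][0] = -2.3660

-2.366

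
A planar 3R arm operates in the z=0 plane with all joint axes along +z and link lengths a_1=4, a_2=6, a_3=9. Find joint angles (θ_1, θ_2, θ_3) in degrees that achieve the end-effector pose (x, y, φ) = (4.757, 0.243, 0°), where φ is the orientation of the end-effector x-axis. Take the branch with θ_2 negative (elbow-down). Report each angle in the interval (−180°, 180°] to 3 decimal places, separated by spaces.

-90.010 -134.995 -134.995

wrist centre = target − a_3·(cos φ, sin φ) = (-4.2430, 0.2430)
cos θ_2 = (18.0621−4²−6²)/(2·4·6) = -0.7070; θ_2 = -134.9946° (elbow-down)
β = atan2(0.2430,-4.2430) = 176.7222°; ψ = atan2(-4.2430,-0.2422) = -93.2675°
θ_1 = β − ψ = 269.9897°
θ_3 = φ − θ_1 − θ_2 = -134.9951° (wrapped to (-180°,180°])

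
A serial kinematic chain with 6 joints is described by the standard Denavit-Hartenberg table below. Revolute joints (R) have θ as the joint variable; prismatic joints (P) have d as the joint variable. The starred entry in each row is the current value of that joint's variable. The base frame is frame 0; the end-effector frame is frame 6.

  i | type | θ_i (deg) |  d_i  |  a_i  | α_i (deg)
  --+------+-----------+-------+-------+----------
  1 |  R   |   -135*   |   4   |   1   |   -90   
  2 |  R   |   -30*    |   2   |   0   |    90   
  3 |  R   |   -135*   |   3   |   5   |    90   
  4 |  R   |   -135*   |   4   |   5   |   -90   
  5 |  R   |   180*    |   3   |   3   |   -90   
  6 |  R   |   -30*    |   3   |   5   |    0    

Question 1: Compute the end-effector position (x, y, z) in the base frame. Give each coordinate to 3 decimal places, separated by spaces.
6.801 7.509 -1.543

after link 1: o_1 = (-0.7071, -0.7071, 4.0000)
after link 2: o_2 = (0.7071, -2.1213, 4.0000)
after link 3: o_3 = (1.4328, 3.6044, 4.8303)
after link 4: o_4 = (4.1517, -1.2122, 1.6042)
after link 5: o_5 = (3.8675, 2.7462, 0.1042)
after link 6: o_6 = (6.8006, 7.5089, -1.5432)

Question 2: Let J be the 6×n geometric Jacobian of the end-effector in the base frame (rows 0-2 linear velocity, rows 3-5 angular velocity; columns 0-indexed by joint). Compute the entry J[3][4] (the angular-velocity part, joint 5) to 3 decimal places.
axis z_4 = (-0.2974,0.4097,-0.8624); lever o_n−o_4 = (2.6488,8.7211,-3.1475)
cross product → J_v[:, 4] = (6.2312,-3.2202,-3.6787)
J_ω[:, 4] = z_4
entry J[3][4] = -0.2974

-0.297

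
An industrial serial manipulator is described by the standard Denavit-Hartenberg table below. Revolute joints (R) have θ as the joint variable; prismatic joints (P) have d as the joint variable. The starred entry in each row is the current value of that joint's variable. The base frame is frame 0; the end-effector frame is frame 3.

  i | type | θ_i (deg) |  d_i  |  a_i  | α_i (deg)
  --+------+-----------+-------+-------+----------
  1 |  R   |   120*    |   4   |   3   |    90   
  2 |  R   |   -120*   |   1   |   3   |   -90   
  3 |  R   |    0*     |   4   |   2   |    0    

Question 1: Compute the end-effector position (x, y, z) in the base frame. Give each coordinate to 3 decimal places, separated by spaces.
after link 1: o_1 = (-1.5000, 2.5981, 4.0000)
after link 2: o_2 = (0.1160, 1.7990, 1.4019)
after link 3: o_3 = (-1.1160, 3.9330, -2.3301)

-1.116 3.933 -2.330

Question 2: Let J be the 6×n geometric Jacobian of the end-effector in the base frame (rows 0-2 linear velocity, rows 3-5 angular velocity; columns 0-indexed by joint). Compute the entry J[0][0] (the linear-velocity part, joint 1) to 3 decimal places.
-3.933

axis z_0 = ẑ; lever o_n−o_0 = (-1.1160,3.9330,-2.3301)
cross product → J_v[:, 0] = (-3.9330,-1.1160,0.0000)
J_ω[:, 0] = z_0
entry J[0][0] = -3.9330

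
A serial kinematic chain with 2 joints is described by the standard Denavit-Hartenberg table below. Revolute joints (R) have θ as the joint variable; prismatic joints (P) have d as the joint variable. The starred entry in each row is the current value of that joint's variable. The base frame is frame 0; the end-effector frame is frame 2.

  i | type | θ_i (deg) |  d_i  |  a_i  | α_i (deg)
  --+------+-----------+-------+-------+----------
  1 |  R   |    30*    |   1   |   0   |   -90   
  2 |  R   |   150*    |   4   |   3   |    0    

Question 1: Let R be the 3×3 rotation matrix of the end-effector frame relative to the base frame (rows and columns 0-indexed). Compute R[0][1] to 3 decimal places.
End-effector y-axis (col 1 of R) = (-0.4330,-0.2500,0.8660)
R[0][1] = -0.4330

-0.433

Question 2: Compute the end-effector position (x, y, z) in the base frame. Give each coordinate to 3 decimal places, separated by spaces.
after link 1: o_1 = (0.0000, 0.0000, 1.0000)
after link 2: o_2 = (-4.2500, 2.1651, -0.5000)

-4.250 2.165 -0.500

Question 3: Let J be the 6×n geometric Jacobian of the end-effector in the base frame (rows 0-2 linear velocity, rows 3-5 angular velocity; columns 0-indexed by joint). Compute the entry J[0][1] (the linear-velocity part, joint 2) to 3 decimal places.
axis z_1 = (-0.5000,0.8660,0.0000); lever o_n−o_1 = (-4.2500,2.1651,-1.5000)
cross product → J_v[:, 1] = (-1.2990,-0.7500,2.5981)
J_ω[:, 1] = z_1
entry J[0][1] = -1.2990

-1.299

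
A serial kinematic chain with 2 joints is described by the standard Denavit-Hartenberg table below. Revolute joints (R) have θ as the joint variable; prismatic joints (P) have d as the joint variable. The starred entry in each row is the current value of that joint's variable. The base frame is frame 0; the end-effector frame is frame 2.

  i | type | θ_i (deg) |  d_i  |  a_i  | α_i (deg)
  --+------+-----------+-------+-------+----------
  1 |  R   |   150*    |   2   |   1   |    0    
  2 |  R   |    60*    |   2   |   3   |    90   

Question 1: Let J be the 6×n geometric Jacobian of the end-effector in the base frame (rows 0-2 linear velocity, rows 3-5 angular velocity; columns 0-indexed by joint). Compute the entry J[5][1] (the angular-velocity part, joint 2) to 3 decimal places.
axis z_1 = (0.0000,0.0000,1.0000); lever o_n−o_1 = (-2.5981,-1.5000,2.0000)
cross product → J_v[:, 1] = (1.5000,-2.5981,0.0000)
J_ω[:, 1] = z_1
entry J[5][1] = 1.0000

1.000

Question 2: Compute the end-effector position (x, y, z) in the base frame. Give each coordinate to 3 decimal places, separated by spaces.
-3.464 -1.000 4.000

after link 1: o_1 = (-0.8660, 0.5000, 2.0000)
after link 2: o_2 = (-3.4641, -1.0000, 4.0000)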